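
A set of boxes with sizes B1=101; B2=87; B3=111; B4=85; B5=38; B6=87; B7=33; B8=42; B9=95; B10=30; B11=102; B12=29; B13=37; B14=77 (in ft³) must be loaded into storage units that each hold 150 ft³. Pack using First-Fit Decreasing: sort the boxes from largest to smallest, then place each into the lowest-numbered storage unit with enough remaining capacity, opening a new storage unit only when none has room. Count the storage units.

8 storage units

Sorted descending: 111, 102, 101, 95, 87, 87, 85, 77, 42, 38, 37, 33, 30, 29.
storage unit 1: place 111 ft³, 39 ft³ left
storage unit 2: place 102 ft³, 48 ft³ left
storage unit 3: place 101 ft³, 49 ft³ left
storage unit 4: place 95 ft³, 55 ft³ left
storage unit 5: place 87 ft³, 63 ft³ left
storage unit 6: place 87 ft³, 63 ft³ left
storage unit 7: place 85 ft³, 65 ft³ left
storage unit 8: place 77 ft³, 73 ft³ left
storage unit 2: place 42 ft³, 6 ft³ left
storage unit 1: place 38 ft³, 1 ft³ left
storage unit 3: place 37 ft³, 12 ft³ left
storage unit 4: place 33 ft³, 22 ft³ left
storage unit 5: place 30 ft³, 33 ft³ left
storage unit 5: place 29 ft³, 4 ft³ left
Final storage units: [111,38] [102,42] [101,37] [95,33] [87,30,29] [87] [85] [77].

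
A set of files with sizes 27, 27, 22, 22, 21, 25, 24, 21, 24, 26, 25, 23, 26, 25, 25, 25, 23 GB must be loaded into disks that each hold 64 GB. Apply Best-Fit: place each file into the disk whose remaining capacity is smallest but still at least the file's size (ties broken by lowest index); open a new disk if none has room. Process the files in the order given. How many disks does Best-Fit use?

9

27 GB → disk 1 (remaining 37 GB)
27 GB → disk 1 (remaining 10 GB)
22 GB → disk 2 (remaining 42 GB)
22 GB → disk 2 (remaining 20 GB)
21 GB → disk 3 (remaining 43 GB)
25 GB → disk 3 (remaining 18 GB)
24 GB → disk 4 (remaining 40 GB)
21 GB → disk 4 (remaining 19 GB)
24 GB → disk 5 (remaining 40 GB)
26 GB → disk 5 (remaining 14 GB)
25 GB → disk 6 (remaining 39 GB)
23 GB → disk 6 (remaining 16 GB)
26 GB → disk 7 (remaining 38 GB)
25 GB → disk 7 (remaining 13 GB)
25 GB → disk 8 (remaining 39 GB)
25 GB → disk 8 (remaining 14 GB)
23 GB → disk 9 (remaining 41 GB)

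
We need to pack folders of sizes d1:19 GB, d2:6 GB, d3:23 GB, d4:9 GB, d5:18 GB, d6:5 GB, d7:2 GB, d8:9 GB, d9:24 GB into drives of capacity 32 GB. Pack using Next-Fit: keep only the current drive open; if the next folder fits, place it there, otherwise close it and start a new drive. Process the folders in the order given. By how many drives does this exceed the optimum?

Next-Fit: [19,6] [23,9] [18,5,2] [9] [24] → 5 drives.
Total size 115 GB; any packing needs at least ⌈115/32⌉ = 4 drives.
An optimal packing achieves that bound: [24,6,2] [23,9] [19,9] [18,5] → 4 drives.
Excess: 5 − 4 = 1.

1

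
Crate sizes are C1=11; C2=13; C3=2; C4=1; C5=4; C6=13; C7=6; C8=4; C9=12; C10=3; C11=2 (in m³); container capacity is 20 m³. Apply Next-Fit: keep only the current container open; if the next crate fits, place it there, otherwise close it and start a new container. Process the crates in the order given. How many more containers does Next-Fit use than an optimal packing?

1

Next-Fit: [11] [13,2,1,4] [13,6] [4,12,3] [2] → 5 containers.
Total size 71 m³; any packing needs at least ⌈71/20⌉ = 4 containers.
An optimal packing achieves that bound: [13,6,1] [13,4,3] [12,4,2,2] [11] → 4 containers.
Excess: 5 − 4 = 1.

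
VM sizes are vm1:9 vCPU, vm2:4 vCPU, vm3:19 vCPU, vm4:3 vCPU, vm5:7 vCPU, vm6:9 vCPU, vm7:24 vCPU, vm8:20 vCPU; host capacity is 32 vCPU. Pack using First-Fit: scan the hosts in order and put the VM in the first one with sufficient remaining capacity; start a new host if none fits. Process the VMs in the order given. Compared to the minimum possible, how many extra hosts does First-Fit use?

First-Fit: [9,4,19] [3,7,9] [24] [20] → 4 hosts.
Total size 95 vCPU; any packing needs at least ⌈95/32⌉ = 3 hosts.
An optimal packing achieves that bound: [24,7] [20,9,3] [19,9,4] → 3 hosts.
Excess: 4 − 3 = 1.

1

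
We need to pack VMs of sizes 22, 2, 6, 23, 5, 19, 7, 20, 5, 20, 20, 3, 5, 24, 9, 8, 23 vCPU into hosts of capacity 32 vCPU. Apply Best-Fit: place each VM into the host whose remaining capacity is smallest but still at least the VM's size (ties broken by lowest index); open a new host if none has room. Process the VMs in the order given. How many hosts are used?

8 hosts

host 1: place 22 vCPU, 10 vCPU left
host 1: place 2 vCPU, 8 vCPU left
host 1: place 6 vCPU, 2 vCPU left
host 2: place 23 vCPU, 9 vCPU left
host 2: place 5 vCPU, 4 vCPU left
host 3: place 19 vCPU, 13 vCPU left
host 3: place 7 vCPU, 6 vCPU left
host 4: place 20 vCPU, 12 vCPU left
host 3: place 5 vCPU, 1 vCPU left
host 5: place 20 vCPU, 12 vCPU left
host 6: place 20 vCPU, 12 vCPU left
host 2: place 3 vCPU, 1 vCPU left
host 4: place 5 vCPU, 7 vCPU left
host 7: place 24 vCPU, 8 vCPU left
host 5: place 9 vCPU, 3 vCPU left
host 7: place 8 vCPU, 0 vCPU left
host 8: place 23 vCPU, 9 vCPU left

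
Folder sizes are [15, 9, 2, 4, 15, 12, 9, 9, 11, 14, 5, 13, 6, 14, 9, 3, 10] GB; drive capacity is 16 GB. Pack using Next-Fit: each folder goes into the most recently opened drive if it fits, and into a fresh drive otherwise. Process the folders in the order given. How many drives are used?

14 drives

drive 1: place 15 GB, 1 GB left
drive 2: place 9 GB, 7 GB left
drive 2: place 2 GB, 5 GB left
drive 2: place 4 GB, 1 GB left
drive 3: place 15 GB, 1 GB left
drive 4: place 12 GB, 4 GB left
drive 5: place 9 GB, 7 GB left
drive 6: place 9 GB, 7 GB left
drive 7: place 11 GB, 5 GB left
drive 8: place 14 GB, 2 GB left
drive 9: place 5 GB, 11 GB left
drive 10: place 13 GB, 3 GB left
drive 11: place 6 GB, 10 GB left
drive 12: place 14 GB, 2 GB left
drive 13: place 9 GB, 7 GB left
drive 13: place 3 GB, 4 GB left
drive 14: place 10 GB, 6 GB left
Final drives: [15] [9,2,4] [15] [12] [9] [9] [11] [14] [5] [13] [6] [14] [9,3] [10].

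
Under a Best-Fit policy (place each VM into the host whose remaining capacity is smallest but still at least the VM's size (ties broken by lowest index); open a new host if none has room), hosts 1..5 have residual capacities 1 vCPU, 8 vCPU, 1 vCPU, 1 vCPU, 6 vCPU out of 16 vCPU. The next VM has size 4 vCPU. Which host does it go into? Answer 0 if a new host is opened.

Hosts with room: host 2 (8 vCPU), host 5 (6 vCPU).
Tightest fit is host 5 with 6 vCPU free.

5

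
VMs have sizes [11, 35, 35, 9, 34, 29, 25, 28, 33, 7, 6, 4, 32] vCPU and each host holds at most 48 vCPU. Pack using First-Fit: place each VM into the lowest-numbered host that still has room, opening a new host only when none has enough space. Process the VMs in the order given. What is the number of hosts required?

8 hosts

host 1: place 11 vCPU, 37 vCPU left
host 1: place 35 vCPU, 2 vCPU left
host 2: place 35 vCPU, 13 vCPU left
host 2: place 9 vCPU, 4 vCPU left
host 3: place 34 vCPU, 14 vCPU left
host 4: place 29 vCPU, 19 vCPU left
host 5: place 25 vCPU, 23 vCPU left
host 6: place 28 vCPU, 20 vCPU left
host 7: place 33 vCPU, 15 vCPU left
host 3: place 7 vCPU, 7 vCPU left
host 3: place 6 vCPU, 1 vCPU left
host 2: place 4 vCPU, 0 vCPU left
host 8: place 32 vCPU, 16 vCPU left
Final hosts: [11,35] [35,9,4] [34,7,6] [29] [25] [28] [33] [32].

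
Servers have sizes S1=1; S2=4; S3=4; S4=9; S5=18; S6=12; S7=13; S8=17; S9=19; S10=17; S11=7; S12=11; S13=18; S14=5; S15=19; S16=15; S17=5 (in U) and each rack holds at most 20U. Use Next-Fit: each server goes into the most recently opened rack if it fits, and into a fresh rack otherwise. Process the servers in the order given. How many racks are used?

12

Put S1 (1U) in rack 1; 19U remain.
Put S2 (4U) in rack 1; 15U remain.
Put S3 (4U) in rack 1; 11U remain.
Put S4 (9U) in rack 1; 2U remain.
Put S5 (18U) in rack 2; 2U remain.
Put S6 (12U) in rack 3; 8U remain.
Put S7 (13U) in rack 4; 7U remain.
Put S8 (17U) in rack 5; 3U remain.
Put S9 (19U) in rack 6; 1U remain.
Put S10 (17U) in rack 7; 3U remain.
Put S11 (7U) in rack 8; 13U remain.
Put S12 (11U) in rack 8; 2U remain.
Put S13 (18U) in rack 9; 2U remain.
Put S14 (5U) in rack 10; 15U remain.
Put S15 (19U) in rack 11; 1U remain.
Put S16 (15U) in rack 12; 5U remain.
Put S17 (5U) in rack 12; 0U remain.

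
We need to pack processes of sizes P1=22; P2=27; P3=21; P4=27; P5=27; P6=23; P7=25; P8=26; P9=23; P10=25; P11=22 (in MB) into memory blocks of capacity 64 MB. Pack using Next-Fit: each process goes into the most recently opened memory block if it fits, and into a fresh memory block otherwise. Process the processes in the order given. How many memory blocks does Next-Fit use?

6

Put P1 (22 MB) in memory block 1; 42 MB remain.
Put P2 (27 MB) in memory block 1; 15 MB remain.
Put P3 (21 MB) in memory block 2; 43 MB remain.
Put P4 (27 MB) in memory block 2; 16 MB remain.
Put P5 (27 MB) in memory block 3; 37 MB remain.
Put P6 (23 MB) in memory block 3; 14 MB remain.
Put P7 (25 MB) in memory block 4; 39 MB remain.
Put P8 (26 MB) in memory block 4; 13 MB remain.
Put P9 (23 MB) in memory block 5; 41 MB remain.
Put P10 (25 MB) in memory block 5; 16 MB remain.
Put P11 (22 MB) in memory block 6; 42 MB remain.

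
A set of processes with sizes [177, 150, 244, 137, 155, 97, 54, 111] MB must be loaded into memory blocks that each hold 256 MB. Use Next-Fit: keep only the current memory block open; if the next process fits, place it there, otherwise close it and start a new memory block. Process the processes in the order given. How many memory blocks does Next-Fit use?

memory block 1: place 177 MB, 79 MB left
memory block 2: place 150 MB, 106 MB left
memory block 3: place 244 MB, 12 MB left
memory block 4: place 137 MB, 119 MB left
memory block 5: place 155 MB, 101 MB left
memory block 5: place 97 MB, 4 MB left
memory block 6: place 54 MB, 202 MB left
memory block 6: place 111 MB, 91 MB left
Final memory blocks: [177] [150] [244] [137] [155,97] [54,111].

6 memory blocks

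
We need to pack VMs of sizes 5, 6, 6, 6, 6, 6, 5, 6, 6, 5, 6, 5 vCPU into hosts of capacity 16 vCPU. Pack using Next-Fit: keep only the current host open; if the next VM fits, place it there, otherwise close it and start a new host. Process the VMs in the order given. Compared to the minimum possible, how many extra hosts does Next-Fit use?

1

Next-Fit: [5,6] [6,6] [6,6] [5,6] [6,5] [6,5] → 6 hosts.
Total size 68 vCPU; any packing needs at least ⌈68/16⌉ = 5 hosts.
An optimal packing achieves that bound: [6,6] [6,6] [6,6] [6,5,5] [6,5,5] → 5 hosts.
Excess: 6 − 5 = 1.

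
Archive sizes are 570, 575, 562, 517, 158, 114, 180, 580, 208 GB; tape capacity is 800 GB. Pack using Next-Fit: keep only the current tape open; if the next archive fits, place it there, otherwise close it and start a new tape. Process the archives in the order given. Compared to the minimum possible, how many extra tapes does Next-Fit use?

1

Next-Fit: [570] [575] [562] [517,158,114] [180,580] [208] → 6 tapes.
Total size 3464 GB; any packing needs at least ⌈3464/800⌉ = 5 tapes.
An optimal packing achieves that bound: [580,208] [575,180] [570,158] [562,114] [517] → 5 tapes.
Excess: 6 − 5 = 1.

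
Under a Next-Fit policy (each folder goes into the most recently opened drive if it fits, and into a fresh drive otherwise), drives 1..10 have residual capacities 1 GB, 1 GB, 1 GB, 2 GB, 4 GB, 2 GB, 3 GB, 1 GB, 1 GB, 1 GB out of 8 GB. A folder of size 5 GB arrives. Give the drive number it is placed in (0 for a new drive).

0

Next-Fit only looks at drive 10, which has 1 GB free.
5 GB does not fit, so a new drive is opened.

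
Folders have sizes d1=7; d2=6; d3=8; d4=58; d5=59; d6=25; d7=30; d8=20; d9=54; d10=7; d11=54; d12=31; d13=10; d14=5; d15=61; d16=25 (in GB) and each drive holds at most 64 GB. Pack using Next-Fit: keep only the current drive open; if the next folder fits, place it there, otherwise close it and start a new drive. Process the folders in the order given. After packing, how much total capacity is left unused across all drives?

drive 1: place d1 (7 GB), 57 GB left
drive 1: place d2 (6 GB), 51 GB left
drive 1: place d3 (8 GB), 43 GB left
drive 2: place d4 (58 GB), 6 GB left
drive 3: place d5 (59 GB), 5 GB left
drive 4: place d6 (25 GB), 39 GB left
drive 4: place d7 (30 GB), 9 GB left
drive 5: place d8 (20 GB), 44 GB left
drive 6: place d9 (54 GB), 10 GB left
drive 6: place d10 (7 GB), 3 GB left
drive 7: place d11 (54 GB), 10 GB left
drive 8: place d12 (31 GB), 33 GB left
drive 8: place d13 (10 GB), 23 GB left
drive 8: place d14 (5 GB), 18 GB left
drive 9: place d15 (61 GB), 3 GB left
drive 10: place d16 (25 GB), 39 GB left
10 drives × 64 GB = 640 GB; used 460 GB; unused 180 GB.

180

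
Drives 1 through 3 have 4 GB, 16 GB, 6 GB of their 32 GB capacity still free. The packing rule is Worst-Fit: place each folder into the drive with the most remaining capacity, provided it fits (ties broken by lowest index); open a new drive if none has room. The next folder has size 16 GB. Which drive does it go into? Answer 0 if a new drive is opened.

2

Drives with room: drive 2 (16 GB).
Most room is drive 2 with 16 GB free.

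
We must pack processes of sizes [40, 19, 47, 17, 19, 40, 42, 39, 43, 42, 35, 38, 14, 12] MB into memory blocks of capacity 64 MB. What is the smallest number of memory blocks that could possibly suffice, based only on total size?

7

Total size = 40 + 19 + 47 + 17 + 19 + 40 + 42 + 39 + 43 + 42 + 35 + 38 + 14 + 12 = 447 MB.
⌈447 / 64⌉ = 7.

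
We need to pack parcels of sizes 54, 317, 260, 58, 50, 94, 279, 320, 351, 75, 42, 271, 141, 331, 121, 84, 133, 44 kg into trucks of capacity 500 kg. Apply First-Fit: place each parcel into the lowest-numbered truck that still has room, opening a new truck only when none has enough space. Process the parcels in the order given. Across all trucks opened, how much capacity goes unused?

Put 54 kg in truck 1; 446 kg remain.
Put 317 kg in truck 1; 129 kg remain.
Put 260 kg in truck 2; 240 kg remain.
Put 58 kg in truck 1; 71 kg remain.
Put 50 kg in truck 1; 21 kg remain.
Put 94 kg in truck 2; 146 kg remain.
Put 279 kg in truck 3; 221 kg remain.
Put 320 kg in truck 4; 180 kg remain.
Put 351 kg in truck 5; 149 kg remain.
Put 75 kg in truck 2; 71 kg remain.
Put 42 kg in truck 2; 29 kg remain.
Put 271 kg in truck 6; 229 kg remain.
Put 141 kg in truck 3; 80 kg remain.
Put 331 kg in truck 7; 169 kg remain.
Put 121 kg in truck 4; 59 kg remain.
Put 84 kg in truck 5; 65 kg remain.
Put 133 kg in truck 6; 96 kg remain.
Put 44 kg in truck 3; 36 kg remain.
7 trucks × 500 kg = 3500 kg; used 3025 kg; unused 475 kg.

475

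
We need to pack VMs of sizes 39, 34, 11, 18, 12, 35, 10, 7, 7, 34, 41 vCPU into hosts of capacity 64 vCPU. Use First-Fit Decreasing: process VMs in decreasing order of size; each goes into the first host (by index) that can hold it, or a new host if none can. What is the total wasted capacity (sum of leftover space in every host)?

Sorted descending: 41, 39, 35, 34, 34, 18, 12, 11, 10, 7, 7.
41 vCPU → host 1 (remaining 23 vCPU)
39 vCPU → host 2 (remaining 25 vCPU)
35 vCPU → host 3 (remaining 29 vCPU)
34 vCPU → host 4 (remaining 30 vCPU)
34 vCPU → host 5 (remaining 30 vCPU)
18 vCPU → host 1 (remaining 5 vCPU)
12 vCPU → host 2 (remaining 13 vCPU)
11 vCPU → host 2 (remaining 2 vCPU)
10 vCPU → host 3 (remaining 19 vCPU)
7 vCPU → host 3 (remaining 12 vCPU)
7 vCPU → host 3 (remaining 5 vCPU)
5 hosts × 64 vCPU = 320 vCPU; used 248 vCPU; unused 72 vCPU.

72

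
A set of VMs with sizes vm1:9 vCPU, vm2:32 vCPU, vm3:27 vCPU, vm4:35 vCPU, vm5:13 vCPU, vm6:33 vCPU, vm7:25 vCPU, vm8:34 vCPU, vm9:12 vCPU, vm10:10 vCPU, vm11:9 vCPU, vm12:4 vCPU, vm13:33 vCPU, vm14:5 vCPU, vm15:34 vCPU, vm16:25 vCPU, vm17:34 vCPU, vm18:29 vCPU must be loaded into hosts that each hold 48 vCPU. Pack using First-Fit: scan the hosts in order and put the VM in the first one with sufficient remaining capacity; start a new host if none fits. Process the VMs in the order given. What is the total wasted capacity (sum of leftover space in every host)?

125

Put vm1 (9 vCPU) in host 1; 39 vCPU remain.
Put vm2 (32 vCPU) in host 1; 7 vCPU remain.
Put vm3 (27 vCPU) in host 2; 21 vCPU remain.
Put vm4 (35 vCPU) in host 3; 13 vCPU remain.
Put vm5 (13 vCPU) in host 2; 8 vCPU remain.
Put vm6 (33 vCPU) in host 4; 15 vCPU remain.
Put vm7 (25 vCPU) in host 5; 23 vCPU remain.
Put vm8 (34 vCPU) in host 6; 14 vCPU remain.
Put vm9 (12 vCPU) in host 3; 1 vCPU remain.
Put vm10 (10 vCPU) in host 4; 5 vCPU remain.
Put vm11 (9 vCPU) in host 5; 14 vCPU remain.
Put vm12 (4 vCPU) in host 1; 3 vCPU remain.
Put vm13 (33 vCPU) in host 7; 15 vCPU remain.
Put vm14 (5 vCPU) in host 2; 3 vCPU remain.
Put vm15 (34 vCPU) in host 8; 14 vCPU remain.
Put vm16 (25 vCPU) in host 9; 23 vCPU remain.
Put vm17 (34 vCPU) in host 10; 14 vCPU remain.
Put vm18 (29 vCPU) in host 11; 19 vCPU remain.
11 hosts × 48 vCPU = 528 vCPU; used 403 vCPU; unused 125 vCPU.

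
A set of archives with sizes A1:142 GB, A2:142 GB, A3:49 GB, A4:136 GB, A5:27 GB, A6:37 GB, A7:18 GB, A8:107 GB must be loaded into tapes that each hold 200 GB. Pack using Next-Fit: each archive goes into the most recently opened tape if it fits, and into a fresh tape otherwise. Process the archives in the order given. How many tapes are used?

A1 (142 GB) → tape 1 (remaining 58 GB)
A2 (142 GB) → tape 2 (remaining 58 GB)
A3 (49 GB) → tape 2 (remaining 9 GB)
A4 (136 GB) → tape 3 (remaining 64 GB)
A5 (27 GB) → tape 3 (remaining 37 GB)
A6 (37 GB) → tape 3 (remaining 0 GB)
A7 (18 GB) → tape 4 (remaining 182 GB)
A8 (107 GB) → tape 4 (remaining 75 GB)
Final tapes: [142] [142,49] [136,27,37] [18,107].

4 tapes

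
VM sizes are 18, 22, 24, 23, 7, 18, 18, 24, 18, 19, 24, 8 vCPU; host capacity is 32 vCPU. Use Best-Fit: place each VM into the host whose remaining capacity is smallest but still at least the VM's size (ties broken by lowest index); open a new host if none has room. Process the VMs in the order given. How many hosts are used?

host 1: place 18 vCPU, 14 vCPU left
host 2: place 22 vCPU, 10 vCPU left
host 3: place 24 vCPU, 8 vCPU left
host 4: place 23 vCPU, 9 vCPU left
host 3: place 7 vCPU, 1 vCPU left
host 5: place 18 vCPU, 14 vCPU left
host 6: place 18 vCPU, 14 vCPU left
host 7: place 24 vCPU, 8 vCPU left
host 8: place 18 vCPU, 14 vCPU left
host 9: place 19 vCPU, 13 vCPU left
host 10: place 24 vCPU, 8 vCPU left
host 7: place 8 vCPU, 0 vCPU left
Final hosts: [18] [22] [24,7] [23] [18] [18] [24,8] [18] [19] [24].

10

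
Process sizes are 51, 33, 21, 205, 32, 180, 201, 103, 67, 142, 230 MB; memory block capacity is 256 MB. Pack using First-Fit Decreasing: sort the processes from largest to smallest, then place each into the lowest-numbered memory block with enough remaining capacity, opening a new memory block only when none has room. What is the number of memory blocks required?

6

Sorted descending: 230, 205, 201, 180, 142, 103, 67, 51, 33, 32, 21.
memory block 1: place 230 MB, 26 MB left
memory block 2: place 205 MB, 51 MB left
memory block 3: place 201 MB, 55 MB left
memory block 4: place 180 MB, 76 MB left
memory block 5: place 142 MB, 114 MB left
memory block 5: place 103 MB, 11 MB left
memory block 4: place 67 MB, 9 MB left
memory block 2: place 51 MB, 0 MB left
memory block 3: place 33 MB, 22 MB left
memory block 6: place 32 MB, 224 MB left
memory block 1: place 21 MB, 5 MB left
Final memory blocks: [230,21] [205,51] [201,33] [180,67] [142,103] [32].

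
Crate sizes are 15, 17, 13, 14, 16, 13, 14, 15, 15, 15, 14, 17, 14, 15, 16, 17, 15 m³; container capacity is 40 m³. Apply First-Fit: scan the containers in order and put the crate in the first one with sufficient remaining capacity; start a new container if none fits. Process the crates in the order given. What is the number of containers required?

8

Put 15 m³ in container 1; 25 m³ remain.
Put 17 m³ in container 1; 8 m³ remain.
Put 13 m³ in container 2; 27 m³ remain.
Put 14 m³ in container 2; 13 m³ remain.
Put 16 m³ in container 3; 24 m³ remain.
Put 13 m³ in container 2; 0 m³ remain.
Put 14 m³ in container 3; 10 m³ remain.
Put 15 m³ in container 4; 25 m³ remain.
Put 15 m³ in container 4; 10 m³ remain.
Put 15 m³ in container 5; 25 m³ remain.
Put 14 m³ in container 5; 11 m³ remain.
Put 17 m³ in container 6; 23 m³ remain.
Put 14 m³ in container 6; 9 m³ remain.
Put 15 m³ in container 7; 25 m³ remain.
Put 16 m³ in container 7; 9 m³ remain.
Put 17 m³ in container 8; 23 m³ remain.
Put 15 m³ in container 8; 8 m³ remain.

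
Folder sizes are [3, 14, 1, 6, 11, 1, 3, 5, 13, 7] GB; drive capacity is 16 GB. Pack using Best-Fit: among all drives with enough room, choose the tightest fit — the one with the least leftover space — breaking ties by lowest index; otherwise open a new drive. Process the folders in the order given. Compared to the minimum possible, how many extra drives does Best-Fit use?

1

Best-Fit: [3,6,5] [14,1,1] [11,3] [13] [7] → 5 drives.
Total size 64 GB; any packing needs at least ⌈64/16⌉ = 4 drives.
An optimal packing achieves that bound: [14,1,1] [13,3] [11,5] [7,6,3] → 4 drives.
Excess: 5 − 4 = 1.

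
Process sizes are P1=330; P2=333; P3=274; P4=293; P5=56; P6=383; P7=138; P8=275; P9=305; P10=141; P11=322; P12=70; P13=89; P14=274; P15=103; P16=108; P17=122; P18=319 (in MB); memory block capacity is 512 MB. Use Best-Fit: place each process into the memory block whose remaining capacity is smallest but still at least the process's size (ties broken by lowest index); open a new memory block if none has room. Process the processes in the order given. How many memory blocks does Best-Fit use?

memory block 1: place P1 (330 MB), 182 MB left
memory block 2: place P2 (333 MB), 179 MB left
memory block 3: place P3 (274 MB), 238 MB left
memory block 4: place P4 (293 MB), 219 MB left
memory block 2: place P5 (56 MB), 123 MB left
memory block 5: place P6 (383 MB), 129 MB left
memory block 1: place P7 (138 MB), 44 MB left
memory block 6: place P8 (275 MB), 237 MB left
memory block 7: place P9 (305 MB), 207 MB left
memory block 7: place P10 (141 MB), 66 MB left
memory block 8: place P11 (322 MB), 190 MB left
memory block 2: place P12 (70 MB), 53 MB left
memory block 5: place P13 (89 MB), 40 MB left
memory block 9: place P14 (274 MB), 238 MB left
memory block 8: place P15 (103 MB), 87 MB left
memory block 4: place P16 (108 MB), 111 MB left
memory block 6: place P17 (122 MB), 115 MB left
memory block 10: place P18 (319 MB), 193 MB left

10 memory blocks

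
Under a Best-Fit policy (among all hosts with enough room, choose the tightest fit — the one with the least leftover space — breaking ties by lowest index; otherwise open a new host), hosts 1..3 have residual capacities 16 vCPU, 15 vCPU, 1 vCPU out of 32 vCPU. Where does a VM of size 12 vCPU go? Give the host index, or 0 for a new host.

2

Hosts with room: host 1 (16 vCPU), host 2 (15 vCPU).
Tightest fit is host 2 with 15 vCPU free.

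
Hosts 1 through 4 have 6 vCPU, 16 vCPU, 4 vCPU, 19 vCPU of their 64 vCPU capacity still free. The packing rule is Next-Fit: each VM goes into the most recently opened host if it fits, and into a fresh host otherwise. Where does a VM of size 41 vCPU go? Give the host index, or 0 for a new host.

0

Next-Fit only looks at host 4, which has 19 vCPU free.
41 vCPU does not fit, so a new host is opened.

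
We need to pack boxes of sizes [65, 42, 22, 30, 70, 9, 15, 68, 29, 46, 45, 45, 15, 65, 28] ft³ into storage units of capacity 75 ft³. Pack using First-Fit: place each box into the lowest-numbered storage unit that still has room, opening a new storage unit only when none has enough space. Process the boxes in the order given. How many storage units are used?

9 storage units

Put 65 ft³ in storage unit 1; 10 ft³ remain.
Put 42 ft³ in storage unit 2; 33 ft³ remain.
Put 22 ft³ in storage unit 2; 11 ft³ remain.
Put 30 ft³ in storage unit 3; 45 ft³ remain.
Put 70 ft³ in storage unit 4; 5 ft³ remain.
Put 9 ft³ in storage unit 1; 1 ft³ remain.
Put 15 ft³ in storage unit 3; 30 ft³ remain.
Put 68 ft³ in storage unit 5; 7 ft³ remain.
Put 29 ft³ in storage unit 3; 1 ft³ remain.
Put 46 ft³ in storage unit 6; 29 ft³ remain.
Put 45 ft³ in storage unit 7; 30 ft³ remain.
Put 45 ft³ in storage unit 8; 30 ft³ remain.
Put 15 ft³ in storage unit 6; 14 ft³ remain.
Put 65 ft³ in storage unit 9; 10 ft³ remain.
Put 28 ft³ in storage unit 7; 2 ft³ remain.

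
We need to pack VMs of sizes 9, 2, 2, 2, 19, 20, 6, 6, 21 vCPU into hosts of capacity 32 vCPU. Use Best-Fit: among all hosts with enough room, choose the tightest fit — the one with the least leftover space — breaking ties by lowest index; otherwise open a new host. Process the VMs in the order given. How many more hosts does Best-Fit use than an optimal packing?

1

Best-Fit: [9,2,2,2] [19] [20,6,6] [21] → 4 hosts.
Total size 87 vCPU; any packing needs at least ⌈87/32⌉ = 3 hosts.
An optimal packing achieves that bound: [21,9,2] [20,6,6] [19,2,2] → 3 hosts.
Excess: 4 − 3 = 1.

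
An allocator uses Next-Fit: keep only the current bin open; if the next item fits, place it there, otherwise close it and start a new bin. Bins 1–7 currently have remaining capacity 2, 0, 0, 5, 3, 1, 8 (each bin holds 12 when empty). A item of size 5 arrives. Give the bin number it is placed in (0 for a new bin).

Next-Fit only looks at bin 7, which has 8 free.
5 fits there.

7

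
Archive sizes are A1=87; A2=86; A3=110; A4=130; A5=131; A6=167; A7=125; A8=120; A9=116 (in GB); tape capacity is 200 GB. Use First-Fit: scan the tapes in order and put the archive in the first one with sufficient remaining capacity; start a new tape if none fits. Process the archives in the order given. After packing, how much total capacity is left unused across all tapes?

tape 1: place A1 (87 GB), 113 GB left
tape 1: place A2 (86 GB), 27 GB left
tape 2: place A3 (110 GB), 90 GB left
tape 3: place A4 (130 GB), 70 GB left
tape 4: place A5 (131 GB), 69 GB left
tape 5: place A6 (167 GB), 33 GB left
tape 6: place A7 (125 GB), 75 GB left
tape 7: place A8 (120 GB), 80 GB left
tape 8: place A9 (116 GB), 84 GB left
8 tapes × 200 GB = 1600 GB; used 1072 GB; unused 528 GB.

528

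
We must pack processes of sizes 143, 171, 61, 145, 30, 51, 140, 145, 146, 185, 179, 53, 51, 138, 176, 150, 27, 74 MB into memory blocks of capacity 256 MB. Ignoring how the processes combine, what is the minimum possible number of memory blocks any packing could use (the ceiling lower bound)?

Total size = 143 + 171 + 61 + 145 + 30 + 51 + 140 + 145 + 146 + 185 + 179 + 53 + 51 + 138 + 176 + 150 + 27 + 74 = 2065 MB.
⌈2065 / 256⌉ = 9.

9 memory blocks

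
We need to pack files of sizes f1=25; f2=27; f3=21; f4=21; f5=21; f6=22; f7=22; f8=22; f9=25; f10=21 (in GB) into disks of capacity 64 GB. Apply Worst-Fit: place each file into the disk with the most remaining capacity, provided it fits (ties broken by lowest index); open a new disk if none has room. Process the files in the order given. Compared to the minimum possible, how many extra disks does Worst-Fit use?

Worst-Fit: [25,27] [21,21,21] [22,22] [22,25] [21] → 5 disks.
Total size 227 GB; any packing needs at least ⌈227/64⌉ = 4 disks.
An optimal packing achieves that bound: [27,25] [25,22] [22,21,21] [22,21,21] → 4 disks.
Excess: 5 − 4 = 1.

1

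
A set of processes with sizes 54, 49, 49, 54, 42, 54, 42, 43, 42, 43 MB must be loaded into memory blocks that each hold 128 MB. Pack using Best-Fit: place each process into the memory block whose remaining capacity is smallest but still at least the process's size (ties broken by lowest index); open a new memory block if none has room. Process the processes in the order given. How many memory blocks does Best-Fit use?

5

54 MB → memory block 1 (remaining 74 MB)
49 MB → memory block 1 (remaining 25 MB)
49 MB → memory block 2 (remaining 79 MB)
54 MB → memory block 2 (remaining 25 MB)
42 MB → memory block 3 (remaining 86 MB)
54 MB → memory block 3 (remaining 32 MB)
42 MB → memory block 4 (remaining 86 MB)
43 MB → memory block 4 (remaining 43 MB)
42 MB → memory block 4 (remaining 1 MB)
43 MB → memory block 5 (remaining 85 MB)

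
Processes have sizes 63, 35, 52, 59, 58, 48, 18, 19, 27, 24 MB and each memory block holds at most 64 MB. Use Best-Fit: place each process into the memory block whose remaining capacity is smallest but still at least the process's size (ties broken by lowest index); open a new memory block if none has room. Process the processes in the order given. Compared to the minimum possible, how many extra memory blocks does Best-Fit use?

Best-Fit: [63] [35,18] [52] [59] [58] [48] [19,27] [24] → 8 memory blocks.
Total size 403 MB; any packing needs at least ⌈403/64⌉ = 7 memory blocks.
An optimal packing achieves that bound: [63] [59] [58] [52] [48] [35,27] [24,19,18] → 7 memory blocks.
Excess: 8 − 7 = 1.

1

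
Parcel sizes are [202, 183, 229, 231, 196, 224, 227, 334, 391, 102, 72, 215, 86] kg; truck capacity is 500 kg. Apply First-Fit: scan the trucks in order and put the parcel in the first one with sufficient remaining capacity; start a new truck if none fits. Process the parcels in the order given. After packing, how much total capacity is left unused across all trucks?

308

truck 1: place 202 kg, 298 kg left
truck 1: place 183 kg, 115 kg left
truck 2: place 229 kg, 271 kg left
truck 2: place 231 kg, 40 kg left
truck 3: place 196 kg, 304 kg left
truck 3: place 224 kg, 80 kg left
truck 4: place 227 kg, 273 kg left
truck 5: place 334 kg, 166 kg left
truck 6: place 391 kg, 109 kg left
truck 1: place 102 kg, 13 kg left
truck 3: place 72 kg, 8 kg left
truck 4: place 215 kg, 58 kg left
truck 5: place 86 kg, 80 kg left
6 trucks × 500 kg = 3000 kg; used 2692 kg; unused 308 kg.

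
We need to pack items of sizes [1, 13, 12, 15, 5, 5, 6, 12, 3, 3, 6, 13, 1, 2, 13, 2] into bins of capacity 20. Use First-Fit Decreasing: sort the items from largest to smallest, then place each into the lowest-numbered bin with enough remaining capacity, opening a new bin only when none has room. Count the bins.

6

Sorted descending: 15, 13, 13, 13, 12, 12, 6, 6, 5, 5, 3, 3, 2, 2, 1, 1.
bin 1: place 15, 5 left
bin 2: place 13, 7 left
bin 3: place 13, 7 left
bin 4: place 13, 7 left
bin 5: place 12, 8 left
bin 6: place 12, 8 left
bin 2: place 6, 1 left
bin 3: place 6, 1 left
bin 1: place 5, 0 left
bin 4: place 5, 2 left
bin 5: place 3, 5 left
bin 5: place 3, 2 left
bin 4: place 2, 0 left
bin 5: place 2, 0 left
bin 2: place 1, 0 left
bin 3: place 1, 0 left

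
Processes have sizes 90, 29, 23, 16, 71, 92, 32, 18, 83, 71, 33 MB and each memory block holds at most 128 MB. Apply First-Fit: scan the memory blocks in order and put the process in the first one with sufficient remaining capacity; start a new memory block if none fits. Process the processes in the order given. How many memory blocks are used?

90 MB → memory block 1 (remaining 38 MB)
29 MB → memory block 1 (remaining 9 MB)
23 MB → memory block 2 (remaining 105 MB)
16 MB → memory block 2 (remaining 89 MB)
71 MB → memory block 2 (remaining 18 MB)
92 MB → memory block 3 (remaining 36 MB)
32 MB → memory block 3 (remaining 4 MB)
18 MB → memory block 2 (remaining 0 MB)
83 MB → memory block 4 (remaining 45 MB)
71 MB → memory block 5 (remaining 57 MB)
33 MB → memory block 4 (remaining 12 MB)
Final memory blocks: [90,29] [23,16,71,18] [92,32] [83,33] [71].

5 memory blocks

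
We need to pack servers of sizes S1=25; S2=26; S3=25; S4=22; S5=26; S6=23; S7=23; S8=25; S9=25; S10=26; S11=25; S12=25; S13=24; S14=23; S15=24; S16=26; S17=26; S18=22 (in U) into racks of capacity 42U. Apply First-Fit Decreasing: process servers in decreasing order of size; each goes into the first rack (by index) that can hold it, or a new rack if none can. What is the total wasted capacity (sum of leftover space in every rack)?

315

Sorted descending: 26, 26, 26, 26, 26, 25, 25, 25, 25, 25, 25, 24, 24, 23, 23, 23, 22, 22.
Put 26U in rack 1; 16U remain.
Put 26U in rack 2; 16U remain.
Put 26U in rack 3; 16U remain.
Put 26U in rack 4; 16U remain.
Put 26U in rack 5; 16U remain.
Put 25U in rack 6; 17U remain.
Put 25U in rack 7; 17U remain.
Put 25U in rack 8; 17U remain.
Put 25U in rack 9; 17U remain.
Put 25U in rack 10; 17U remain.
Put 25U in rack 11; 17U remain.
Put 24U in rack 12; 18U remain.
Put 24U in rack 13; 18U remain.
Put 23U in rack 14; 19U remain.
Put 23U in rack 15; 19U remain.
Put 23U in rack 16; 19U remain.
Put 22U in rack 17; 20U remain.
Put 22U in rack 18; 20U remain.
18 racks × 42U = 756U; used 441U; unused 315U.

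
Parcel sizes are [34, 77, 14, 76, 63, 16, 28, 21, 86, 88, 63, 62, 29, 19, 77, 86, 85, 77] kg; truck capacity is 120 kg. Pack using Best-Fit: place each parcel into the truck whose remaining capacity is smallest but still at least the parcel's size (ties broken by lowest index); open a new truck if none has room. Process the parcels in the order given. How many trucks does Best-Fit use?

11

Put 34 kg in truck 1; 86 kg remain.
Put 77 kg in truck 1; 9 kg remain.
Put 14 kg in truck 2; 106 kg remain.
Put 76 kg in truck 2; 30 kg remain.
Put 63 kg in truck 3; 57 kg remain.
Put 16 kg in truck 2; 14 kg remain.
Put 28 kg in truck 3; 29 kg remain.
Put 21 kg in truck 3; 8 kg remain.
Put 86 kg in truck 4; 34 kg remain.
Put 88 kg in truck 5; 32 kg remain.
Put 63 kg in truck 6; 57 kg remain.
Put 62 kg in truck 7; 58 kg remain.
Put 29 kg in truck 5; 3 kg remain.
Put 19 kg in truck 4; 15 kg remain.
Put 77 kg in truck 8; 43 kg remain.
Put 86 kg in truck 9; 34 kg remain.
Put 85 kg in truck 10; 35 kg remain.
Put 77 kg in truck 11; 43 kg remain.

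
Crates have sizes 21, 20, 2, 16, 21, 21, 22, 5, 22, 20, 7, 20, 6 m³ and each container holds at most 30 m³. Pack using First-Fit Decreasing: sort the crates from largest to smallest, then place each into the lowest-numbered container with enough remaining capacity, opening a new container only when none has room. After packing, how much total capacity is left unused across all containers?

Sorted descending: 22, 22, 21, 21, 21, 20, 20, 20, 16, 7, 6, 5, 2.
22 m³ → container 1 (remaining 8 m³)
22 m³ → container 2 (remaining 8 m³)
21 m³ → container 3 (remaining 9 m³)
21 m³ → container 4 (remaining 9 m³)
21 m³ → container 5 (remaining 9 m³)
20 m³ → container 6 (remaining 10 m³)
20 m³ → container 7 (remaining 10 m³)
20 m³ → container 8 (remaining 10 m³)
16 m³ → container 9 (remaining 14 m³)
7 m³ → container 1 (remaining 1 m³)
6 m³ → container 2 (remaining 2 m³)
5 m³ → container 3 (remaining 4 m³)
2 m³ → container 2 (remaining 0 m³)
9 containers × 30 m³ = 270 m³; used 203 m³; unused 67 m³.

67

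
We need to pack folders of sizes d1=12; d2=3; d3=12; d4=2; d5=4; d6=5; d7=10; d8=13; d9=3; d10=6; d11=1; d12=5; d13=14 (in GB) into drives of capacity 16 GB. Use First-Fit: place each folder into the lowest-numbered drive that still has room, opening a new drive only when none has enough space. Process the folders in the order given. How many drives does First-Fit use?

drive 1: place d1 (12 GB), 4 GB left
drive 1: place d2 (3 GB), 1 GB left
drive 2: place d3 (12 GB), 4 GB left
drive 2: place d4 (2 GB), 2 GB left
drive 3: place d5 (4 GB), 12 GB left
drive 3: place d6 (5 GB), 7 GB left
drive 4: place d7 (10 GB), 6 GB left
drive 5: place d8 (13 GB), 3 GB left
drive 3: place d9 (3 GB), 4 GB left
drive 4: place d10 (6 GB), 0 GB left
drive 1: place d11 (1 GB), 0 GB left
drive 6: place d12 (5 GB), 11 GB left
drive 7: place d13 (14 GB), 2 GB left
Final drives: [12,3,1] [12,2] [4,5,3] [10,6] [13] [5] [14].

7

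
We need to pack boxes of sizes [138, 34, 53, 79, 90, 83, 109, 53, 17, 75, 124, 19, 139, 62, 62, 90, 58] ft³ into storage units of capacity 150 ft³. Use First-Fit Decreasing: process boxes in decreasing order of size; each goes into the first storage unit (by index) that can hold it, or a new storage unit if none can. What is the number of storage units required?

Sorted descending: 139, 138, 124, 109, 90, 90, 83, 79, 75, 62, 62, 58, 53, 53, 34, 19, 17.
139 ft³ → storage unit 1 (remaining 11 ft³)
138 ft³ → storage unit 2 (remaining 12 ft³)
124 ft³ → storage unit 3 (remaining 26 ft³)
109 ft³ → storage unit 4 (remaining 41 ft³)
90 ft³ → storage unit 5 (remaining 60 ft³)
90 ft³ → storage unit 6 (remaining 60 ft³)
83 ft³ → storage unit 7 (remaining 67 ft³)
79 ft³ → storage unit 8 (remaining 71 ft³)
75 ft³ → storage unit 9 (remaining 75 ft³)
62 ft³ → storage unit 7 (remaining 5 ft³)
62 ft³ → storage unit 8 (remaining 9 ft³)
58 ft³ → storage unit 5 (remaining 2 ft³)
53 ft³ → storage unit 6 (remaining 7 ft³)
53 ft³ → storage unit 9 (remaining 22 ft³)
34 ft³ → storage unit 4 (remaining 7 ft³)
19 ft³ → storage unit 3 (remaining 7 ft³)
17 ft³ → storage unit 9 (remaining 5 ft³)

9 storage units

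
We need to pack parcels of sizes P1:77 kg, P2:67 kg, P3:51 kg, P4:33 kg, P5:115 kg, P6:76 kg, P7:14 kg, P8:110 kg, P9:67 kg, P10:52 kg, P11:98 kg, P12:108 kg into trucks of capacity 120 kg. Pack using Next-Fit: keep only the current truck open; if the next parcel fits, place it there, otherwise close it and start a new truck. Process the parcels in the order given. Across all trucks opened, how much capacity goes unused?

212

Put P1 (77 kg) in truck 1; 43 kg remain.
Put P2 (67 kg) in truck 2; 53 kg remain.
Put P3 (51 kg) in truck 2; 2 kg remain.
Put P4 (33 kg) in truck 3; 87 kg remain.
Put P5 (115 kg) in truck 4; 5 kg remain.
Put P6 (76 kg) in truck 5; 44 kg remain.
Put P7 (14 kg) in truck 5; 30 kg remain.
Put P8 (110 kg) in truck 6; 10 kg remain.
Put P9 (67 kg) in truck 7; 53 kg remain.
Put P10 (52 kg) in truck 7; 1 kg remain.
Put P11 (98 kg) in truck 8; 22 kg remain.
Put P12 (108 kg) in truck 9; 12 kg remain.
9 trucks × 120 kg = 1080 kg; used 868 kg; unused 212 kg.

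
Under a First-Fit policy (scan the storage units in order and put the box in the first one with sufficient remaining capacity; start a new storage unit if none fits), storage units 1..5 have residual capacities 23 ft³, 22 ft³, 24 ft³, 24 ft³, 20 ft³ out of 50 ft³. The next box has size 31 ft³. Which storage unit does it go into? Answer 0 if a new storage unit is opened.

0

No storage unit has ≥ 31 ft³ free, so a new storage unit is opened.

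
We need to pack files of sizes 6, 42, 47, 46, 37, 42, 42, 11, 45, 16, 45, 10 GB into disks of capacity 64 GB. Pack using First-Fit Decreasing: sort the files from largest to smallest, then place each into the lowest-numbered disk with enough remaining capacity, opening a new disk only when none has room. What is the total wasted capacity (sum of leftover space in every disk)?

Sorted descending: 47, 46, 45, 45, 42, 42, 42, 37, 16, 11, 10, 6.
disk 1: place 47 GB, 17 GB left
disk 2: place 46 GB, 18 GB left
disk 3: place 45 GB, 19 GB left
disk 4: place 45 GB, 19 GB left
disk 5: place 42 GB, 22 GB left
disk 6: place 42 GB, 22 GB left
disk 7: place 42 GB, 22 GB left
disk 8: place 37 GB, 27 GB left
disk 1: place 16 GB, 1 GB left
disk 2: place 11 GB, 7 GB left
disk 3: place 10 GB, 9 GB left
disk 2: place 6 GB, 1 GB left
8 disks × 64 GB = 512 GB; used 389 GB; unused 123 GB.

123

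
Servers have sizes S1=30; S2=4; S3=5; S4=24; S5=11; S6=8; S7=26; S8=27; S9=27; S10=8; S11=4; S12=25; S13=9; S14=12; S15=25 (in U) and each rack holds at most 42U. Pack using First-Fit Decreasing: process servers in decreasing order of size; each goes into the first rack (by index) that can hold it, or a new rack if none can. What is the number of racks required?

7 racks

Sorted descending: 30, 27, 27, 26, 25, 25, 24, 12, 11, 9, 8, 8, 5, 4, 4.
Put 30U in rack 1; 12U remain.
Put 27U in rack 2; 15U remain.
Put 27U in rack 3; 15U remain.
Put 26U in rack 4; 16U remain.
Put 25U in rack 5; 17U remain.
Put 25U in rack 6; 17U remain.
Put 24U in rack 7; 18U remain.
Put 12U in rack 1; 0U remain.
Put 11U in rack 2; 4U remain.
Put 9U in rack 3; 6U remain.
Put 8U in rack 4; 8U remain.
Put 8U in rack 4; 0U remain.
Put 5U in rack 3; 1U remain.
Put 4U in rack 2; 0U remain.
Put 4U in rack 5; 13U remain.
Final racks: [30,12] [27,11,4] [27,9,5] [26,8,8] [25,4] [25] [24].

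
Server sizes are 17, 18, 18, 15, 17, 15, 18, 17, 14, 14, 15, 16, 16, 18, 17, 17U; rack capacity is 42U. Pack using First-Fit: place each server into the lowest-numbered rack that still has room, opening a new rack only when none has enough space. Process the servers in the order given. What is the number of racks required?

8

17U → rack 1 (remaining 25U)
18U → rack 1 (remaining 7U)
18U → rack 2 (remaining 24U)
15U → rack 2 (remaining 9U)
17U → rack 3 (remaining 25U)
15U → rack 3 (remaining 10U)
18U → rack 4 (remaining 24U)
17U → rack 4 (remaining 7U)
14U → rack 5 (remaining 28U)
14U → rack 5 (remaining 14U)
15U → rack 6 (remaining 27U)
16U → rack 6 (remaining 11U)
16U → rack 7 (remaining 26U)
18U → rack 7 (remaining 8U)
17U → rack 8 (remaining 25U)
17U → rack 8 (remaining 8U)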